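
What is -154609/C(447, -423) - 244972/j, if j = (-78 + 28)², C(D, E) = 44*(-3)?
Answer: 88546549/82500 ≈ 1073.3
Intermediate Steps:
C(D, E) = -132
j = 2500 (j = (-50)² = 2500)
-154609/C(447, -423) - 244972/j = -154609/(-132) - 244972/2500 = -154609*(-1/132) - 244972*1/2500 = 154609/132 - 61243/625 = 88546549/82500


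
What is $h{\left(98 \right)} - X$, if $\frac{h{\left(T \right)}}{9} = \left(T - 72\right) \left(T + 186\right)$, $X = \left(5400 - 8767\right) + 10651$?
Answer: $59172$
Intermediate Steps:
$X = 7284$ ($X = -3367 + 10651 = 7284$)
$h{\left(T \right)} = 9 \left(-72 + T\right) \left(186 + T\right)$ ($h{\left(T \right)} = 9 \left(T - 72\right) \left(T + 186\right) = 9 \left(-72 + T\right) \left(186 + T\right)$)
$h{\left(98 \right)} - X = \left(-120528 + 9 \cdot 98^{2} + 1026 \cdot 98\right) - 7284 = \left(-120528 + 9 \cdot 9604 + 100548\right) - 7284 = \left(-120528 + 86436 + 100548\right) - 7284 = 66456 - 7284 = 59172$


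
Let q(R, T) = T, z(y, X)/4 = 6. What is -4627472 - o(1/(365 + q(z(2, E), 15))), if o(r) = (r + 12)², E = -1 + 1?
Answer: -668227759521/144400 ≈ -4.6276e+6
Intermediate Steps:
E = 0
z(y, X) = 24 (z(y, X) = 4*6 = 24)
o(r) = (12 + r)²
-4627472 - o(1/(365 + q(z(2, E), 15))) = -4627472 - (12 + 1/(365 + 15))² = -4627472 - (12 + 1/380)² = -4627472 - (4561/380)² = -4627472 - 1*20802721/144400 = -4627472 - 20802721/144400 = -668227759521/144400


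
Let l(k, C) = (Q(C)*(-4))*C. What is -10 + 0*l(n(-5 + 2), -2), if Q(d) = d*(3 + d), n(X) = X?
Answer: -10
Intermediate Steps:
l(k, C) = -4*C²*(3 + C) (l(k, C) = ((C*(3 + C))*(-4))*C = (-4*C*(3 + C))*C = -4*C²*(3 + C))
-10 + 0*l(n(-5 + 2), -2) = -10 + 0*(4*(-2)²*(-3 - 1*(-2))) = -10 + 0*(4*4*(-3 + 2)) = -10 + 0*(4*4*(-1)) = -10 + 0*(-16) = -10 + 0 = -10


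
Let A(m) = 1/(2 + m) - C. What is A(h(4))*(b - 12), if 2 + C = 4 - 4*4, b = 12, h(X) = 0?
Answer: 0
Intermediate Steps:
C = -14 (C = -2 + (4 - 4*4) = -2 + (4 - 1*16) = -2 + (4 - 16) = -2 - 12 = -14)
A(m) = 14 + 1/(2 + m) (A(m) = 1/(2 + m) - 1*(-14) = 1/(2 + m) + 14 = 14 + 1/(2 + m))
A(h(4))*(b - 12) = ((29 + 14*0)/(2 + 0))*(12 - 12) = ((29 + 0)/2)*0 = ((½)*29)*0 = (29/2)*0 = 0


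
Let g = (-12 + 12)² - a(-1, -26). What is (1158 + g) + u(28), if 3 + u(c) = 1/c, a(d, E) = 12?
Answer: 32005/28 ≈ 1143.0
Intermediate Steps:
u(c) = -3 + 1/c
g = -12 (g = (-12 + 12)² - 1*12 = 0² - 12 = 0 - 12 = -12)
(1158 + g) + u(28) = (1158 - 12) + (-3 + 1/28) = 1146 + (-3 + 1/28) = 1146 - 83/28 = 32005/28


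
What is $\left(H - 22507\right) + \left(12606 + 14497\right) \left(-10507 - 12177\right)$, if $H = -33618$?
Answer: $-614860577$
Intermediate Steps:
$\left(H - 22507\right) + \left(12606 + 14497\right) \left(-10507 - 12177\right) = \left(-33618 - 22507\right) + \left(12606 + 14497\right) \left(-10507 - 12177\right) = -56125 + 27103 \left(-22684\right) = -56125 - 614804452 = -614860577$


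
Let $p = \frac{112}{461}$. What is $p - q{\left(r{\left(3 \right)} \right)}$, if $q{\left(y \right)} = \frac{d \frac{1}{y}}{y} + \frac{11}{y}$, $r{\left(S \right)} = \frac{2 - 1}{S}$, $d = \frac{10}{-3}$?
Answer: $- \frac{1271}{461} \approx -2.757$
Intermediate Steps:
$d = - \frac{10}{3}$ ($d = 10 \left(- \frac{1}{3}\right) = - \frac{10}{3} \approx -3.3333$)
$r{\left(S \right)} = \frac{1}{S}$ ($r{\left(S \right)} = 1 \frac{1}{S} = \frac{1}{S}$)
$p = \frac{112}{461}$ ($p = 112 \cdot \frac{1}{461} = \frac{112}{461} \approx 0.24295$)
$q{\left(y \right)} = \frac{11}{y} - \frac{10}{3 y^{2}}$ ($q{\left(y \right)} = \frac{\left(- \frac{10}{3}\right) \frac{1}{y}}{y} + \frac{11}{y} = - \frac{10}{3 y^{2}} + \frac{11}{y} = \frac{11}{y} - \frac{10}{3 y^{2}}$)
$p - q{\left(r{\left(3 \right)} \right)} = \frac{112}{461} - \frac{-10 + \frac{33}{3}}{3 \cdot \frac{1}{9}} = \frac{112}{461} - \frac{\frac{1}{(\frac{1}{3})^{2}} \left(-10 + 33 \cdot \frac{1}{3}\right)}{3} = \frac{112}{461} - \frac{1}{3} \cdot 9 \left(-10 + 11\right) = \frac{112}{461} - \frac{1}{3} \cdot 9 \cdot 1 = \frac{112}{461} - 3 = - \frac{1271}{461}$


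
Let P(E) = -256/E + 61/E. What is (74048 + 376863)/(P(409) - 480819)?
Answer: -184422599/196655166 ≈ -0.93780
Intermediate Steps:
P(E) = -195/E
(74048 + 376863)/(P(409) - 480819) = (74048 + 376863)/(-195/409 - 480819) = 450911/(-195*1/409 - 480819) = 450911/(-195/409 - 480819) = 450911/(-196655166/409) = 450911*(-409/196655166) = -184422599/196655166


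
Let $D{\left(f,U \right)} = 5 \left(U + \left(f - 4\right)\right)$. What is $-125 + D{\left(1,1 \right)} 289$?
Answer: $-3015$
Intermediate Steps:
$D{\left(f,U \right)} = -20 + 5 U + 5 f$ ($D{\left(f,U \right)} = 5 \left(U + \left(f - 4\right)\right) = 5 \left(U + \left(-4 + f\right)\right) = 5 \left(-4 + U + f\right) = -20 + 5 U + 5 f$)
$-125 + D{\left(1,1 \right)} 289 = -125 + \left(-20 + 5 \cdot 1 + 5 \cdot 1\right) 289 = -125 + \left(-20 + 5 + 5\right) 289 = -125 - 2890 = -3015$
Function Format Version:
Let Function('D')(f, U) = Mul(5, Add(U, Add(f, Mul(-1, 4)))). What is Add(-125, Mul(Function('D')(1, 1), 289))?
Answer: -3015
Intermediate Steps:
Function('D')(f, U) = Add(-20, Mul(5, U), Mul(5, f)) (Function('D')(f, U) = Mul(5, Add(U, Add(f, -4))) = Mul(5, Add(U, Add(-4, f))) = Mul(5, Add(-4, U, f)) = Add(-20, Mul(5, U), Mul(5, f)))
Add(-125, Mul(Function('D')(1, 1), 289)) = Add(-125, Mul(Add(-20, Mul(5, 1), Mul(5, 1)), 289)) = Add(-125, Mul(Add(-20, 5, 5), 289)) = Add(-125, Mul(-10, 289)) = Add(-125, -2890) = -3015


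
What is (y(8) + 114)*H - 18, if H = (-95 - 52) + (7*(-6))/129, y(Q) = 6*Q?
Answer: -1027044/43 ≈ -23885.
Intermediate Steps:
H = -6335/43 (H = -147 - 42*1/129 = -147 - 14/43 = -6335/43 ≈ -147.33)
(y(8) + 114)*H - 18 = (6*8 + 114)*(-6335/43) - 18 = (48 + 114)*(-6335/43) - 18 = 162*(-6335/43) - 18 = -1026270/43 - 18 = -1027044/43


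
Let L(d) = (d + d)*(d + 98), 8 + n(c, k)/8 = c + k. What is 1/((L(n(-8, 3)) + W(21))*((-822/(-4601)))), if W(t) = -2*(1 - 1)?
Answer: 4601/1025856 ≈ 0.0044850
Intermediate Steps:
n(c, k) = -64 + 8*c + 8*k (n(c, k) = -64 + 8*(c + k) = -64 + (8*c + 8*k) = -64 + 8*c + 8*k)
W(t) = 0 (W(t) = -2*0 = 0)
L(d) = 2*d*(98 + d) (L(d) = (2*d)*(98 + d) = 2*d*(98 + d))
1/((L(n(-8, 3)) + W(21))*((-822/(-4601)))) = 1/((2*(-64 + 8*(-8) + 8*3)*(98 + (-64 + 8*(-8) + 8*3)) + 0)*((-822/(-4601)))) = 1/((2*(-64 - 64 + 24)*(98 + (-64 - 64 + 24)) + 0)*((-822*(-1/4601)))) = 1/((2*(-104)*(98 - 104) + 0)*(822/4601)) = (4601/822)/(2*(-104)*(-6) + 0) = (4601/822)/(1248 + 0) = (4601/822)/1248 = (1/1248)*(4601/822) = 4601/1025856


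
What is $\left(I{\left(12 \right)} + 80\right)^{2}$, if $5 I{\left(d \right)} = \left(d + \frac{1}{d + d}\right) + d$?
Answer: $\frac{103571329}{14400} \approx 7192.5$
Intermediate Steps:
$I{\left(d \right)} = \frac{1}{10 d} + \frac{2 d}{5}$ ($I{\left(d \right)} = \frac{\left(d + \frac{1}{d + d}\right) + d}{5} = \frac{\left(d + \frac{1}{2 d}\right) + d}{5} = \frac{\frac{1}{2 d} + 2 d}{5} = \frac{1}{10 d} + \frac{2 d}{5}$)
$\left(I{\left(12 \right)} + 80\right)^{2} = \left(\frac{1 + 4 \cdot 12^{2}}{10 \cdot 12} + 80\right)^{2} = \left(\frac{1}{10} \cdot \frac{1}{12} \left(1 + 4 \cdot 144\right) + 80\right)^{2} = \left(\frac{1}{10} \cdot \frac{1}{12} \left(1 + 576\right) + 80\right)^{2} = \left(\frac{1}{10} \cdot \frac{1}{12} \cdot 577 + 80\right)^{2} = \left(\frac{577}{120} + 80\right)^{2} = \left(\frac{10177}{120}\right)^{2} = \frac{103571329}{14400}$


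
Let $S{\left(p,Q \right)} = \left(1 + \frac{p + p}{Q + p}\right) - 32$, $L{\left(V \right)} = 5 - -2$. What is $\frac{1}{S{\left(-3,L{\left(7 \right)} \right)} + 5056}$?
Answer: $\frac{2}{10047} \approx 0.00019906$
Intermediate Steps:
$L{\left(V \right)} = 7$ ($L{\left(V \right)} = 5 + 2 = 7$)
$S{\left(p,Q \right)} = -31 + \frac{2 p}{Q + p}$ ($S{\left(p,Q \right)} = \left(1 + \frac{2 p}{Q + p}\right) - 32 = -31 + \frac{2 p}{Q + p}$)
$\frac{1}{S{\left(-3,L{\left(7 \right)} \right)} + 5056} = \frac{1}{\frac{\left(-31\right) 7 - -87}{7 - 3} + 5056} = \frac{1}{\frac{-217 + 87}{4} + 5056} = \frac{1}{\frac{1}{4} \left(-130\right) + 5056} = \frac{1}{- \frac{65}{2} + 5056} = \frac{1}{\frac{10047}{2}} = \frac{2}{10047}$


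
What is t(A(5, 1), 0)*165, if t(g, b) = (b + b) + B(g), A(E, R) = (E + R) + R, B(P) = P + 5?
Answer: 1980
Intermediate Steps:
B(P) = 5 + P
A(E, R) = E + 2*R
t(g, b) = 5 + g + 2*b (t(g, b) = (b + b) + (5 + g) = 2*b + (5 + g) = 5 + g + 2*b)
t(A(5, 1), 0)*165 = (5 + (5 + 2*1) + 2*0)*165 = (5 + (5 + 2) + 0)*165 = (5 + 7 + 0)*165 = 12*165 = 1980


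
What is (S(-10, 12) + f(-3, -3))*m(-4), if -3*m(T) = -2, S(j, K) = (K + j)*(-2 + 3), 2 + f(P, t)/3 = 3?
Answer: 10/3 ≈ 3.3333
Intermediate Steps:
f(P, t) = 3 (f(P, t) = -6 + 3*3 = -6 + 9 = 3)
S(j, K) = K + j (S(j, K) = (K + j)*1 = K + j)
m(T) = ⅔ (m(T) = -⅓*(-2) = ⅔)
(S(-10, 12) + f(-3, -3))*m(-4) = ((12 - 10) + 3)*(⅔) = (2 + 3)*(⅔) = 5*(⅔) = 10/3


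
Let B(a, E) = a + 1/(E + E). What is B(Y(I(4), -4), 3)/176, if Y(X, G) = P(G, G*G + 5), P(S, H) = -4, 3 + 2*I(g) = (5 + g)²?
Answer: -23/1056 ≈ -0.021780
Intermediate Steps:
I(g) = -3/2 + (5 + g)²/2
Y(X, G) = -4
B(a, E) = a + 1/(2*E)
B(Y(I(4), -4), 3)/176 = (-4 + (½)/3)/176 = (-4 + (½)*(⅓))*(1/176) = (-4 + ⅙)*(1/176) = -23/6*1/176 = -23/1056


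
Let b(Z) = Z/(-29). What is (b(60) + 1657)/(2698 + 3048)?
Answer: 47993/166634 ≈ 0.28801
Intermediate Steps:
b(Z) = -Z/29 (b(Z) = Z*(-1/29) = -Z/29)
(b(60) + 1657)/(2698 + 3048) = (-1/29*60 + 1657)/(2698 + 3048) = (-60/29 + 1657)/5746 = (47993/29)*(1/5746) = 47993/166634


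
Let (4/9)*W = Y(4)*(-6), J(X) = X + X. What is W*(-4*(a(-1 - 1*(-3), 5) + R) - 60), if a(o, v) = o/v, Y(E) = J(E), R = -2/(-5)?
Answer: 34128/5 ≈ 6825.6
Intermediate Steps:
R = ⅖ (R = -2*(-⅕) = ⅖ ≈ 0.40000)
J(X) = 2*X
Y(E) = 2*E
W = -108 (W = 9*((2*4)*(-6))/4 = 9*(8*(-6))/4 = (9/4)*(-48) = -108)
W*(-4*(a(-1 - 1*(-3), 5) + R) - 60) = -108*(-4*((-1 - 1*(-3))/5 + ⅖) - 60) = -108*(-4*((-1 + 3)*(⅕) + ⅖) - 60) = -108*(-4*(2*(⅕) + ⅖) - 60) = -108*(-4*(⅖ + ⅖) - 60) = -108*(-4*⅘ - 60) = -108*(-16/5 - 60) = -108*(-316/5) = 34128/5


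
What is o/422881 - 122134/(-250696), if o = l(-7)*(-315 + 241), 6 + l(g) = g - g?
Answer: 25879728539/53007287588 ≈ 0.48823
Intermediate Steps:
l(g) = -6 (l(g) = -6 + (g - g) = -6 + 0 = -6)
o = 444 (o = -6*(-315 + 241) = -6*(-74) = 444)
o/422881 - 122134/(-250696) = 444/422881 - 122134/(-250696) = 444*(1/422881) - 122134*(-1/250696) = 444/422881 + 61067/125348 = 25879728539/53007287588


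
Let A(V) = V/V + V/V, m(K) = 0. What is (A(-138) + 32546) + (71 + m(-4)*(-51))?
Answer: 32619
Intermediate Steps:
A(V) = 2 (A(V) = 1 + 1 = 2)
(A(-138) + 32546) + (71 + m(-4)*(-51)) = (2 + 32546) + (71 + 0*(-51)) = 32548 + (71 + 0) = 32548 + 71 = 32619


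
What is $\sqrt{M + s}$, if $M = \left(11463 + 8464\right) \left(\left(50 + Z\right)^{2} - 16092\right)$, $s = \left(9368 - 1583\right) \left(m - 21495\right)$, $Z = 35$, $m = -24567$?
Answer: $i \sqrt{535285379} \approx 23136.0 i$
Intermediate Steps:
$s = -358592670$ ($s = \left(9368 - 1583\right) \left(-24567 - 21495\right) = 7785 \left(-46062\right) = -358592670$)
$M = -176692709$ ($M = \left(11463 + 8464\right) \left(\left(50 + 35\right)^{2} - 16092\right) = 19927 \left(85^{2} - 16092\right) = 19927 \left(7225 - 16092\right) = 19927 \left(-8867\right) = -176692709$)
$\sqrt{M + s} = \sqrt{-176692709 - 358592670} = \sqrt{-535285379} = i \sqrt{535285379}$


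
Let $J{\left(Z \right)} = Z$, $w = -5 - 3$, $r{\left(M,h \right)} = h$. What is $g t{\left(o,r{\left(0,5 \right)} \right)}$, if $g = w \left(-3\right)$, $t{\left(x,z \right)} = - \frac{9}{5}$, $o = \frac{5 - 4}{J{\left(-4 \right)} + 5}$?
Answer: $- \frac{216}{5} \approx -43.2$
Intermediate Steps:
$w = -8$
$o = 1$ ($o = \frac{5 - 4}{-4 + 5} = 1 \cdot 1^{-1} = 1 \cdot 1 = 1$)
$t{\left(x,z \right)} = - \frac{9}{5}$ ($t{\left(x,z \right)} = \left(-9\right) \frac{1}{5} = - \frac{9}{5}$)
$g = 24$ ($g = \left(-8\right) \left(-3\right) = 24$)
$g t{\left(o,r{\left(0,5 \right)} \right)} = 24 \left(- \frac{9}{5}\right) = - \frac{216}{5}$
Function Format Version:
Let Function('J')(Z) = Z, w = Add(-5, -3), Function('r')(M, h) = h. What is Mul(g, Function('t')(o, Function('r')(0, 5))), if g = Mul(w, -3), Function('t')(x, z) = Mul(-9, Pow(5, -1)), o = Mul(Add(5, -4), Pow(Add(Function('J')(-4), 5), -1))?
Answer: Rational(-216, 5) ≈ -43.200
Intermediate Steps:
w = -8
o = 1 (o = Mul(Add(5, -4), Pow(Add(-4, 5), -1)) = Mul(1, Pow(1, -1)) = Mul(1, 1) = 1)
Function('t')(x, z) = Rational(-9, 5) (Function('t')(x, z) = Mul(-9, Rational(1, 5)) = Rational(-9, 5))
g = 24 (g = Mul(-8, -3) = 24)
Mul(g, Function('t')(o, Function('r')(0, 5))) = Mul(24, Rational(-9, 5)) = Rational(-216, 5)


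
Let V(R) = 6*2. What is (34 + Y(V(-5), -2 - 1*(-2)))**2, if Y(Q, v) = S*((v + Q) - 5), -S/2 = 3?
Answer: 64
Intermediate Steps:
S = -6 (S = -2*3 = -6)
V(R) = 12
Y(Q, v) = 30 - 6*Q - 6*v (Y(Q, v) = -6*((v + Q) - 5) = -6*((Q + v) - 5) = -6*(-5 + Q + v) = 30 - 6*Q - 6*v)
(34 + Y(V(-5), -2 - 1*(-2)))**2 = (34 + (30 - 6*12 - 6*(-2 - 1*(-2))))**2 = (34 + (30 - 72 - 6*(-2 + 2)))**2 = (34 + (30 - 72 - 6*0))**2 = (34 + (30 - 72 + 0))**2 = (34 - 42)**2 = (-8)**2 = 64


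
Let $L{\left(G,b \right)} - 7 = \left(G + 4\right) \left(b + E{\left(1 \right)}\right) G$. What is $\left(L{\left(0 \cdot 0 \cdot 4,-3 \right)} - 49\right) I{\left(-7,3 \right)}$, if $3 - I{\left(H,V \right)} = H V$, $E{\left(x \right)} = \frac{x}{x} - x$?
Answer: $-1008$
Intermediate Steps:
$E{\left(x \right)} = 1 - x$
$I{\left(H,V \right)} = 3 - H V$
$L{\left(G,b \right)} = 7 + G b \left(4 + G\right)$ ($L{\left(G,b \right)} = 7 + \left(G + 4\right) \left(b + \left(1 - 1\right)\right) G = 7 + \left(4 + G\right) \left(b + \left(1 - 1\right)\right) G = 7 + \left(4 + G\right) \left(b + 0\right) G = 7 + \left(4 + G\right) b G = 7 + b \left(4 + G\right) G = 7 + G b \left(4 + G\right)$)
$\left(L{\left(0 \cdot 0 \cdot 4,-3 \right)} - 49\right) I{\left(-7,3 \right)} = \left(\left(7 - 3 \left(0 \cdot 0 \cdot 4\right)^{2} + 4 \cdot 0 \cdot 0 \cdot 4 \left(-3\right)\right) - 49\right) \left(3 - \left(-7\right) 3\right) = \left(\left(7 - 3 \left(0 \cdot 4\right)^{2} + 4 \cdot 0 \cdot 4 \left(-3\right)\right) - 49\right) \left(3 + 21\right) = \left(\left(7 - 3 \cdot 0^{2} + 4 \cdot 0 \left(-3\right)\right) - 49\right) 24 = \left(\left(7 - 0 + 0\right) - 49\right) 24 = \left(\left(7 + 0 + 0\right) - 49\right) 24 = \left(7 - 49\right) 24 = \left(-42\right) 24 = -1008$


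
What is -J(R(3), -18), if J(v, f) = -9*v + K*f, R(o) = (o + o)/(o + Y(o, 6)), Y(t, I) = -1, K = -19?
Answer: -315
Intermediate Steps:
R(o) = 2*o/(-1 + o) (R(o) = (o + o)/(o - 1) = (2*o)/(-1 + o) = 2*o/(-1 + o))
J(v, f) = -19*f - 9*v (J(v, f) = -9*v - 19*f = -19*f - 9*v)
-J(R(3), -18) = -(-19*(-18) - 18*3/(-1 + 3)) = -(342 - 18*3/2) = -(342 - 9*3) = -(342 - 27) = -1*315 = -315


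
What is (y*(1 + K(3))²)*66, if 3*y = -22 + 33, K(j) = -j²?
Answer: 15488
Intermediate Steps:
y = 11/3 (y = (-22 + 33)/3 = (⅓)*11 = 11/3 ≈ 3.6667)
(y*(1 + K(3))²)*66 = (11*(1 - 1*3²)²/3)*66 = (11*(1 - 1*9)²/3)*66 = (11*(1 - 9)²/3)*66 = ((11/3)*(-8)²)*66 = ((11/3)*64)*66 = (704/3)*66 = 15488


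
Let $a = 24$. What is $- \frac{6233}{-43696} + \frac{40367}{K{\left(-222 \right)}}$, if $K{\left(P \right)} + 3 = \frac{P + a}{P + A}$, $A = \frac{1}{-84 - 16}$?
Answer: $- \frac{39159528943733}{2045103888} \approx -19148.0$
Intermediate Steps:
$A = - \frac{1}{100}$ ($A = \frac{1}{-100} = - \frac{1}{100} \approx -0.01$)
$K{\left(P \right)} = -3 + \frac{24 + P}{- \frac{1}{100} + P}$ ($K{\left(P \right)} = -3 + \frac{P + 24}{P - \frac{1}{100}} = -3 + \frac{24 + P}{- \frac{1}{100} + P}$)
$- \frac{6233}{-43696} + \frac{40367}{K{\left(-222 \right)}} = - \frac{6233}{-43696} + \frac{40367}{\frac{1}{-1 + 100 \left(-222\right)} \left(2403 - -44400\right)} = \left(-6233\right) \left(- \frac{1}{43696}\right) + \frac{40367}{\frac{1}{-1 - 22200} \left(2403 + 44400\right)} = \frac{6233}{43696} + \frac{40367}{\frac{1}{-22201} \cdot 46803} = \frac{6233}{43696} + \frac{40367}{\left(- \frac{1}{22201}\right) 46803} = \frac{6233}{43696} + \frac{40367}{- \frac{46803}{22201}} = \frac{6233}{43696} + 40367 \left(- \frac{22201}{46803}\right) = \frac{6233}{43696} - \frac{896187767}{46803} = - \frac{39159528943733}{2045103888}$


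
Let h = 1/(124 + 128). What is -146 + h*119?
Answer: -5239/36 ≈ -145.53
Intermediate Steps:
h = 1/252 ≈ 0.0039683
-146 + h*119 = -146 + (1/252)*119 = -146 + 17/36 = -5239/36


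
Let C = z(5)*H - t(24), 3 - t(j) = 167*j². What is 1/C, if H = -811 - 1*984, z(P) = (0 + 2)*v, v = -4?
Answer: 1/110549 ≈ 9.0458e-6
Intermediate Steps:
t(j) = 3 - 167*j²
z(P) = -8 (z(P) = (0 + 2)*(-4) = 2*(-4) = -8)
H = -1795 (H = -811 - 984 = -1795)
C = 110549 (C = -8*(-1795) - (3 - 167*24²) = 14360 - (3 - 167*576) = 14360 - (3 - 96192) = 14360 - 1*(-96189) = 14360 + 96189 = 110549)
1/C = 1/110549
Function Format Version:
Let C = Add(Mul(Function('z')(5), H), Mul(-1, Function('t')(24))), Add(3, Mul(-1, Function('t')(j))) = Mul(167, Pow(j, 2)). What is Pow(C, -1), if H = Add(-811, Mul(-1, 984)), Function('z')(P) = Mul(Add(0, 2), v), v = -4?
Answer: Rational(1, 110549) ≈ 9.0458e-6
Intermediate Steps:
Function('t')(j) = Add(3, Mul(-167, Pow(j, 2))) (Function('t')(j) = Add(3, Mul(-1, Mul(167, Pow(j, 2)))) = Add(3, Mul(-167, Pow(j, 2))))
Function('z')(P) = -8 (Function('z')(P) = Mul(Add(0, 2), -4) = Mul(2, -4) = -8)
H = -1795 (H = Add(-811, -984) = -1795)
C = 110549 (C = Add(Mul(-8, -1795), Mul(-1, Add(3, Mul(-167, Pow(24, 2))))) = Add(14360, Mul(-1, Add(3, Mul(-167, 576)))) = Add(14360, Mul(-1, Add(3, -96192))) = Add(14360, Mul(-1, -96189)) = Add(14360, 96189) = 110549)
Pow(C, -1) = Pow(110549, -1) = Rational(1, 110549)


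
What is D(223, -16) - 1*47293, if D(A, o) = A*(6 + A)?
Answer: 3774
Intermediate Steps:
D(223, -16) - 1*47293 = 223*(6 + 223) - 1*47293 = 223*229 - 47293 = 51067 - 47293 = 3774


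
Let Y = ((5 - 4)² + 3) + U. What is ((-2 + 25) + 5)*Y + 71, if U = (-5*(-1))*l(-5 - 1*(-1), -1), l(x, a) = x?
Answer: -377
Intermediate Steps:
U = -20 (U = (-5*(-1))*(-5 - 1*(-1)) = 5*(-5 + 1) = 5*(-4) = -20)
Y = -16 (Y = ((5 - 4)² + 3) - 20 = (1² + 3) - 20 = (1 + 3) - 20 = 4 - 20 = -16)
((-2 + 25) + 5)*Y + 71 = ((-2 + 25) + 5)*(-16) + 71 = (23 + 5)*(-16) + 71 = 28*(-16) + 71 = -448 + 71 = -377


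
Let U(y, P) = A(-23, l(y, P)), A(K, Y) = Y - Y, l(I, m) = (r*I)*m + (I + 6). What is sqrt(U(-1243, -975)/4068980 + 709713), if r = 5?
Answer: 3*sqrt(78857) ≈ 842.44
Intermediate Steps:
l(I, m) = 6 + I + 5*I*m (l(I, m) = (5*I)*m + (I + 6) = 5*I*m + (6 + I) = 6 + I + 5*I*m)
A(K, Y) = 0
U(y, P) = 0
sqrt(U(-1243, -975)/4068980 + 709713) = sqrt(0/4068980 + 709713) = sqrt(0*(1/4068980) + 709713) = sqrt(0 + 709713) = sqrt(709713) = 3*sqrt(78857)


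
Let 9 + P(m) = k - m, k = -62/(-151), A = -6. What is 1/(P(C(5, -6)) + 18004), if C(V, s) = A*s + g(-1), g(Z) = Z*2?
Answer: 151/2712173 ≈ 5.5675e-5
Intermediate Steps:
g(Z) = 2*Z
C(V, s) = -2 - 6*s (C(V, s) = -6*s + 2*(-1) = -6*s - 2 = -2 - 6*s)
k = 62/151 (k = -62*(-1/151) = 62/151 ≈ 0.41060)
P(m) = -1297/151 - m (P(m) = -9 + (62/151 - m) = -1297/151 - m)
1/(P(C(5, -6)) + 18004) = 1/((-1297/151 - (-2 - 6*(-6))) + 18004) = 1/((-1297/151 - (-2 + 36)) + 18004) = 1/((-1297/151 - 1*34) + 18004) = 1/((-1297/151 - 34) + 18004) = 1/(-6431/151 + 18004) = 1/(2712173/151) = 151/2712173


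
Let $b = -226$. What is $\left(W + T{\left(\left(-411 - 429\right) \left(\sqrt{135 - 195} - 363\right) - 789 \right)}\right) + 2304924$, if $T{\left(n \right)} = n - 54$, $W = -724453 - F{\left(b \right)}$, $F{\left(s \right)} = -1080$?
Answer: $1885628 - 1680 i \sqrt{15} \approx 1.8856 \cdot 10^{6} - 6506.6 i$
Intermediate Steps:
$W = -723373$ ($W = -724453 - -1080 = -724453 + 1080 = -723373$)
$T{\left(n \right)} = -54 + n$
$\left(W + T{\left(\left(-411 - 429\right) \left(\sqrt{135 - 195} - 363\right) - 789 \right)}\right) + 2304924 = \left(-723373 - \left(843 - \left(-411 - 429\right) \left(\sqrt{135 - 195} - 363\right)\right)\right) + 2304924 = \left(-723373 - \left(843 + 840 \left(\sqrt{-60} - 363\right)\right)\right) + 2304924 = \left(-723373 - \left(843 + 840 \left(2 i \sqrt{15} - 363\right)\right)\right) + 2304924 = \left(-723373 - \left(843 + 840 \left(-363 + 2 i \sqrt{15}\right)\right)\right) + 2304924 = \left(-723373 + \left(-54 + \left(\left(304920 - 1680 i \sqrt{15}\right) - 789\right)\right)\right) + 2304924 = \left(-723373 + \left(-54 + \left(304131 - 1680 i \sqrt{15}\right)\right)\right) + 2304924 = \left(-723373 + \left(304077 - 1680 i \sqrt{15}\right)\right) + 2304924 = \left(-419296 - 1680 i \sqrt{15}\right) + 2304924 = 1885628 - 1680 i \sqrt{15}$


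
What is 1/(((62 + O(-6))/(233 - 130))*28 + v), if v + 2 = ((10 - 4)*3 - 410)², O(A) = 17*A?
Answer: 103/15826066 ≈ 6.5082e-6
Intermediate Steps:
v = 153662 (v = -2 + ((10 - 4)*3 - 410)² = -2 + (6*3 - 410)² = -2 + (18 - 410)² = -2 + (-392)² = -2 + 153664 = 153662)
1/(((62 + O(-6))/(233 - 130))*28 + v) = 1/(((62 + 17*(-6))/(233 - 130))*28 + 153662) = 1/(((62 - 102)/103)*28 + 153662) = 1/(-40*1/103*28 + 153662) = 1/(-40/103*28 + 153662) = 1/(-1120/103 + 153662) = 1/(15826066/103) = 103/15826066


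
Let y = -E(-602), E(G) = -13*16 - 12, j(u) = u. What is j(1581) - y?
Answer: 1361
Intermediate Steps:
E(G) = -220 (E(G) = -208 - 12 = -220)
y = 220 (y = -1*(-220) = 220)
j(1581) - y = 1581 - 1*220 = 1581 - 220 = 1361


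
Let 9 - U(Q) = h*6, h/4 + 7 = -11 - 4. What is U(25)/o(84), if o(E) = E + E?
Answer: 179/56 ≈ 3.1964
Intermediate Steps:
h = -88 (h = -28 + 4*(-11 - 4) = -28 + 4*(-15) = -28 - 60 = -88)
U(Q) = 537 (U(Q) = 9 - (-88)*6 = 9 - 1*(-528) = 9 + 528 = 537)
o(E) = 2*E
U(25)/o(84) = 537/((2*84)) = 537/168 = 537*(1/168) = 179/56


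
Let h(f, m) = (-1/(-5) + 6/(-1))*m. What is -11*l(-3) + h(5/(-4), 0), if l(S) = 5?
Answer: -55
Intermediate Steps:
h(f, m) = -29*m/5 (h(f, m) = (-1*(-⅕) + 6*(-1))*m = (⅕ - 6)*m = -29*m/5)
-11*l(-3) + h(5/(-4), 0) = -11*5 - 29/5*0 = -55 + 0 = -55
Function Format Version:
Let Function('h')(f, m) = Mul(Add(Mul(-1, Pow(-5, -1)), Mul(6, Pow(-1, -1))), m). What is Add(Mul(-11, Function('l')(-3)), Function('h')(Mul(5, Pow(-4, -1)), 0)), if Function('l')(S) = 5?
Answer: -55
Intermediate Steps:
Function('h')(f, m) = Mul(Rational(-29, 5), m) (Function('h')(f, m) = Mul(Add(Mul(-1, Rational(-1, 5)), Mul(6, -1)), m) = Mul(Add(Rational(1, 5), -6), m) = Mul(Rational(-29, 5), m))
Add(Mul(-11, Function('l')(-3)), Function('h')(Mul(5, Pow(-4, -1)), 0)) = Add(Mul(-11, 5), Mul(Rational(-29, 5), 0)) = Add(-55, 0) = -55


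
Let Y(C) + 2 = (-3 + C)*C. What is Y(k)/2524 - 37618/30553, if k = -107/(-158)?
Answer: -2373002913989/1925118132208 ≈ -1.2327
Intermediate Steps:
k = 107/158 (k = -107*(-1/158) = 107/158 ≈ 0.67722)
Y(C) = -2 + C*(-3 + C) (Y(C) = -2 + (-3 + C)*C = -2 + C*(-3 + C))
Y(k)/2524 - 37618/30553 = (-2 + (107/158)² - 3*107/158)/2524 - 37618/30553 = (-2 + 11449/24964 - 321/158)*(1/2524) - 37618*1/30553 = -89197/24964*1/2524 - 37618/30553 = -89197/63009136 - 37618/30553 = -2373002913989/1925118132208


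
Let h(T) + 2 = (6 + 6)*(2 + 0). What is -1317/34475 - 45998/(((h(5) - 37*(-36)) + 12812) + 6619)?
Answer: -322630979/143312575 ≈ -2.2512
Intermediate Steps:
h(T) = 22 (h(T) = -2 + (6 + 6)*(2 + 0) = -2 + 12*2 = -2 + 24 = 22)
-1317/34475 - 45998/(((h(5) - 37*(-36)) + 12812) + 6619) = -1317/34475 - 45998/(((22 - 37*(-36)) + 12812) + 6619) = -1317*1/34475 - 45998/(((22 + 1332) + 12812) + 6619) = -1317/34475 - 45998/((1354 + 12812) + 6619) = -1317/34475 - 45998/(14166 + 6619) = -1317/34475 - 45998/20785 = -322630979/143312575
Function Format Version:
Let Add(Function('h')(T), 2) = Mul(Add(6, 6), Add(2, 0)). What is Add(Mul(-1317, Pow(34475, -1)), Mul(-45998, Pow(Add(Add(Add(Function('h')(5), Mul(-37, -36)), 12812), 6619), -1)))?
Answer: Rational(-322630979, 143312575) ≈ -2.2512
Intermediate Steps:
Function('h')(T) = 22 (Function('h')(T) = Add(-2, Mul(Add(6, 6), Add(2, 0))) = Add(-2, Mul(12, 2)) = Add(-2, 24) = 22)
Add(Mul(-1317, Pow(34475, -1)), Mul(-45998, Pow(Add(Add(Add(Function('h')(5), Mul(-37, -36)), 12812), 6619), -1))) = Add(Mul(-1317, Pow(34475, -1)), Mul(-45998, Pow(Add(Add(Add(22, Mul(-37, -36)), 12812), 6619), -1))) = Add(Mul(-1317, Rational(1, 34475)), Mul(-45998, Pow(Add(Add(Add(22, 1332), 12812), 6619), -1))) = Add(Rational(-1317, 34475), Mul(-45998, Pow(Add(Add(1354, 12812), 6619), -1))) = Add(Rational(-1317, 34475), Mul(-45998, Pow(Add(14166, 6619), -1))) = Add(Rational(-1317, 34475), Mul(-45998, Pow(20785, -1))) = Add(Rational(-1317, 34475), Mul(-45998, Rational(1, 20785))) = Add(Rational(-1317, 34475), Rational(-45998, 20785)) = Rational(-322630979, 143312575)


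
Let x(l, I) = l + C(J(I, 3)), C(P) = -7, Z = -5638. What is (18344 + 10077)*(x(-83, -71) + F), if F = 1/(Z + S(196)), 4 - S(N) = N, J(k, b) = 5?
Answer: -14912527121/5830 ≈ -2.5579e+6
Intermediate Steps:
S(N) = 4 - N
x(l, I) = -7 + l (x(l, I) = l - 7 = -7 + l)
F = -1/5830 (F = 1/(-5638 + (4 - 1*196)) = 1/(-5638 + (4 - 196)) = 1/(-5638 - 192) = 1/(-5830) = -1/5830 ≈ -0.00017153)
(18344 + 10077)*(x(-83, -71) + F) = (18344 + 10077)*((-7 - 83) - 1/5830) = 28421*(-90 - 1/5830) = 28421*(-524701/5830) = -14912527121/5830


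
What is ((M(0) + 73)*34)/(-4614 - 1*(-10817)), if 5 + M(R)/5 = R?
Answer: 1632/6203 ≈ 0.26310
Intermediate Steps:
M(R) = -25 + 5*R
((M(0) + 73)*34)/(-4614 - 1*(-10817)) = (((-25 + 5*0) + 73)*34)/(-4614 - 1*(-10817)) = (((-25 + 0) + 73)*34)/(-4614 + 10817) = ((-25 + 73)*34)/6203 = (48*34)*(1/6203) = 1632*(1/6203) = 1632/6203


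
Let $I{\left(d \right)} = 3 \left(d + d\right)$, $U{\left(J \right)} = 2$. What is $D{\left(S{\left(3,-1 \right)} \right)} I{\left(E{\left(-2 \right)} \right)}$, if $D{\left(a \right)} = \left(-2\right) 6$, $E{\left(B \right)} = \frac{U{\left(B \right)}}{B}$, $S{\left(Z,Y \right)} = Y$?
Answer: $72$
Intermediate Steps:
$E{\left(B \right)} = \frac{2}{B}$
$I{\left(d \right)} = 6 d$ ($I{\left(d \right)} = 3 \cdot 2 d = 6 d$)
$D{\left(a \right)} = -12$
$D{\left(S{\left(3,-1 \right)} \right)} I{\left(E{\left(-2 \right)} \right)} = - 12 \cdot 6 \frac{2}{-2} = - 12 \cdot 6 \cdot 2 \left(- \frac{1}{2}\right) = - 12 \cdot 6 \left(-1\right) = \left(-12\right) \left(-6\right) = 72$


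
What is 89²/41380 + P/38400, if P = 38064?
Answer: 1957557/1655200 ≈ 1.1827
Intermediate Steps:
89²/41380 + P/38400 = 89²/41380 + 38064/38400 = 7921*(1/41380) + 38064*(1/38400) = 7921/41380 + 793/800 = 1957557/1655200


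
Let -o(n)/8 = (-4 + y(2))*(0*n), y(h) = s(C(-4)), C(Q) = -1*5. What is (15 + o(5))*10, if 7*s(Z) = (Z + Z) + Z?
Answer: 150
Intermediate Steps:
C(Q) = -5
s(Z) = 3*Z/7 (s(Z) = ((Z + Z) + Z)/7 = (2*Z + Z)/7 = (3*Z)/7 = 3*Z/7)
y(h) = -15/7 (y(h) = (3/7)*(-5) = -15/7)
o(n) = 0 (o(n) = -8*(-4 - 15/7)*0*n = -(-344)*0/7 = -8*0 = 0)
(15 + o(5))*10 = (15 + 0)*10 = 15*10 = 150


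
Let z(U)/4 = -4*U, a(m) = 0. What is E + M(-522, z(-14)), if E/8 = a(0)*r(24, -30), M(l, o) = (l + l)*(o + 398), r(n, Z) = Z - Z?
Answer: -649368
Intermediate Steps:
r(n, Z) = 0
z(U) = -16*U (z(U) = 4*(-4*U) = -16*U)
M(l, o) = 2*l*(398 + o) (M(l, o) = (2*l)*(398 + o) = 2*l*(398 + o))
E = 0 (E = 8*(0*0) = 8*0 = 0)
E + M(-522, z(-14)) = 0 + 2*(-522)*(398 - 16*(-14)) = 0 + 2*(-522)*(398 + 224) = 0 + 2*(-522)*622 = 0 - 649368 = -649368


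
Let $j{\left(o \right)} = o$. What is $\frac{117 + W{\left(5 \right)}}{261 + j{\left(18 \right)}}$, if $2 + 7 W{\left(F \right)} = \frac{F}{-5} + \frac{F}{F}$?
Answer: $\frac{817}{1953} \approx 0.41833$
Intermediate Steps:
$W{\left(F \right)} = - \frac{1}{7} - \frac{F}{35}$ ($W{\left(F \right)} = - \frac{2}{7} + \frac{\frac{F}{-5} + \frac{F}{F}}{7} = - \frac{2}{7} + \frac{F \left(- \frac{1}{5}\right) + 1}{7} = - \frac{2}{7} + \frac{- \frac{F}{5} + 1}{7} = - \frac{2}{7} + \frac{1 - \frac{F}{5}}{7} = - \frac{2}{7} - \left(- \frac{1}{7} + \frac{F}{35}\right) = - \frac{1}{7} - \frac{F}{35}$)
$\frac{117 + W{\left(5 \right)}}{261 + j{\left(18 \right)}} = \frac{117 - \frac{2}{7}}{261 + 18} = \frac{117 - \frac{2}{7}}{279} = \left(117 - \frac{2}{7}\right) \frac{1}{279} = \frac{817}{7} \cdot \frac{1}{279} = \frac{817}{1953}$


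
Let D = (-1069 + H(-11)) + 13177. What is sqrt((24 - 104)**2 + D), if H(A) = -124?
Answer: 4*sqrt(1149) ≈ 135.59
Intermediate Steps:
D = 11984 (D = (-1069 - 124) + 13177 = -1193 + 13177 = 11984)
sqrt((24 - 104)**2 + D) = sqrt((24 - 104)**2 + 11984) = sqrt((-80)**2 + 11984) = sqrt(6400 + 11984) = sqrt(18384) = 4*sqrt(1149)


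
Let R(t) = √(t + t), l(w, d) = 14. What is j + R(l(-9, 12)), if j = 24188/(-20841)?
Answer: -24188/20841 + 2*√7 ≈ 4.1309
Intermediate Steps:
R(t) = √2*√t (R(t) = √(2*t) = √2*√t)
j = -24188/20841 (j = 24188*(-1/20841) = -24188/20841 ≈ -1.1606)
j + R(l(-9, 12)) = -24188/20841 + √2*√14 = -24188/20841 + 2*√7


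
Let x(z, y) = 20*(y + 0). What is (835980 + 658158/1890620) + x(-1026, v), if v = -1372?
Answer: 764321276479/945310 ≈ 8.0854e+5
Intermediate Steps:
x(z, y) = 20*y
(835980 + 658158/1890620) + x(-1026, v) = (835980 + 658158/1890620) + 20*(-1372) = (835980 + 658158*(1/1890620)) - 27440 = (835980 + 329079/945310) - 27440 = 790260582879/945310 - 27440 = 764321276479/945310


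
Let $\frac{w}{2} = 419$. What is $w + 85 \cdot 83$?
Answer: $7893$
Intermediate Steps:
$w = 838$ ($w = 2 \cdot 419 = 838$)
$w + 85 \cdot 83 = 838 + 85 \cdot 83 = 838 + 7055 = 7893$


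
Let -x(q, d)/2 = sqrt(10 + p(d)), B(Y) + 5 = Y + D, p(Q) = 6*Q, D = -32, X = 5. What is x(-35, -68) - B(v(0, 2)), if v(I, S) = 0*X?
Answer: 37 - 2*I*sqrt(398) ≈ 37.0 - 39.9*I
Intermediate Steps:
v(I, S) = 0 (v(I, S) = 0*5 = 0)
B(Y) = -37 + Y (B(Y) = -5 + (Y - 32) = -5 + (-32 + Y) = -37 + Y)
x(q, d) = -2*sqrt(10 + 6*d)
x(-35, -68) - B(v(0, 2)) = -2*sqrt(10 + 6*(-68)) - (-37 + 0) = -2*sqrt(10 - 408) - 1*(-37) = -2*I*sqrt(398) + 37 = 37 - 2*I*sqrt(398)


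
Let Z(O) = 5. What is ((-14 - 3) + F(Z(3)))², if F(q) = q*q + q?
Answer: 169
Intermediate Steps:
F(q) = q + q² (F(q) = q² + q = q + q²)
((-14 - 3) + F(Z(3)))² = ((-14 - 3) + 5*(1 + 5))² = (-17 + 5*6)² = (-17 + 30)² = 13² = 169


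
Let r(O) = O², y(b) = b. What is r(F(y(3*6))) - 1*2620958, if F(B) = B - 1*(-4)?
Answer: -2620474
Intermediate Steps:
F(B) = 4 + B (F(B) = B + 4 = 4 + B)
r(F(y(3*6))) - 1*2620958 = (4 + 3*6)² - 1*2620958 = (4 + 18)² - 2620958 = 22² - 2620958 = 484 - 2620958 = -2620474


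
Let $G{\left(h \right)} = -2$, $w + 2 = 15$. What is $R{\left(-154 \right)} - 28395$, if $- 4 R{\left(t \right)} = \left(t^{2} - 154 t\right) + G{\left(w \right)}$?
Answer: $- \frac{80505}{2} \approx -40253.0$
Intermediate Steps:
$w = 13$ ($w = -2 + 15 = 13$)
$R{\left(t \right)} = \frac{1}{2} - \frac{t^{2}}{4} + \frac{77 t}{2}$ ($R{\left(t \right)} = - \frac{\left(t^{2} - 154 t\right) - 2}{4} = - \frac{-2 + t^{2} - 154 t}{4} = \frac{1}{2} - \frac{t^{2}}{4} + \frac{77 t}{2}$)
$R{\left(-154 \right)} - 28395 = \left(\frac{1}{2} - \frac{\left(-154\right)^{2}}{4} + \frac{77}{2} \left(-154\right)\right) - 28395 = \left(\frac{1}{2} - 5929 - 5929\right) - 28395 = - \frac{23715}{2} - 28395 = - \frac{80505}{2}$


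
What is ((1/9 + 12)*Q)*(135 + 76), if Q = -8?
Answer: -183992/9 ≈ -20444.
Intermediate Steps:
((1/9 + 12)*Q)*(135 + 76) = ((1/9 + 12)*(-8))*(135 + 76) = ((⅑ + 12)*(-8))*211 = ((109/9)*(-8))*211 = -872/9*211 = -183992/9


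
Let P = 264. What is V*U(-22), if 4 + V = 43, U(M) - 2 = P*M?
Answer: -226434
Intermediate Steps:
U(M) = 2 + 264*M
V = 39 (V = -4 + 43 = 39)
V*U(-22) = 39*(2 + 264*(-22)) = 39*(2 - 5808) = 39*(-5806) = -226434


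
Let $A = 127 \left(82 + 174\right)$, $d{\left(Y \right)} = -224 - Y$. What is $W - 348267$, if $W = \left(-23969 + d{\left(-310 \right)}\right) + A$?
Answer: $-339638$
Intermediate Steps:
$A = 32512$ ($A = 127 \cdot 256 = 32512$)
$W = 8629$ ($W = \left(-23969 - -86\right) + 32512 = \left(-23969 + \left(-224 + 310\right)\right) + 32512 = \left(-23969 + 86\right) + 32512 = -23883 + 32512 = 8629$)
$W - 348267 = 8629 - 348267 = -339638$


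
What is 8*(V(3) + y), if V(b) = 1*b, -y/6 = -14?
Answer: 696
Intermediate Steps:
y = 84 (y = -6*(-14) = 84)
V(b) = b
8*(V(3) + y) = 8*(3 + 84) = 8*87 = 696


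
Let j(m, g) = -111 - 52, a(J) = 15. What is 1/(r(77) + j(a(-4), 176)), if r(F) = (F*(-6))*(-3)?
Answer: 1/1223 ≈ 0.00081766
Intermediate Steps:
j(m, g) = -163
r(F) = 18*F (r(F) = -6*F*(-3) = 18*F)
1/(r(77) + j(a(-4), 176)) = 1/(18*77 - 163) = 1/(1386 - 163) = 1/1223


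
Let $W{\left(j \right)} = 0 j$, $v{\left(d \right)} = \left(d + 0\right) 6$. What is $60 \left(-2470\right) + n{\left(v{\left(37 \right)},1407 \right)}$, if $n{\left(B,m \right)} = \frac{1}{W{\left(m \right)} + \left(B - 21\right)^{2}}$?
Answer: $- \frac{5987428199}{40401} \approx -1.482 \cdot 10^{5}$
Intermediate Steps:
$v{\left(d \right)} = 6 d$ ($v{\left(d \right)} = d 6 = 6 d$)
$W{\left(j \right)} = 0$
$n{\left(B,m \right)} = \frac{1}{\left(-21 + B\right)^{2}}$ ($n{\left(B,m \right)} = \frac{1}{0 + \left(B - 21\right)^{2}} = \frac{1}{0 + \left(-21 + B\right)^{2}} = \frac{1}{\left(-21 + B\right)^{2}}$)
$60 \left(-2470\right) + n{\left(v{\left(37 \right)},1407 \right)} = 60 \left(-2470\right) + \frac{1}{\left(-21 + 6 \cdot 37\right)^{2}} = -148200 + \frac{1}{\left(-21 + 222\right)^{2}} = -148200 + \frac{1}{40401} = - \frac{5987428199}{40401}$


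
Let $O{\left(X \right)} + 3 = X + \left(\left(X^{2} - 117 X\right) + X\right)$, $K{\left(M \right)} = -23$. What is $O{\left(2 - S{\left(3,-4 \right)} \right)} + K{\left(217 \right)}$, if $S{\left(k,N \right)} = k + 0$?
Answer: $90$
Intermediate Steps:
$S{\left(k,N \right)} = k$
$O{\left(X \right)} = -3 + X^{2} - 115 X$ ($O{\left(X \right)} = -3 + \left(X + \left(\left(X^{2} - 117 X\right) + X\right)\right) = -3 + \left(X + \left(X^{2} - 116 X\right)\right) = -3 + \left(X^{2} - 115 X\right) = -3 + X^{2} - 115 X$)
$O{\left(2 - S{\left(3,-4 \right)} \right)} + K{\left(217 \right)} = \left(-3 + \left(2 - 3\right)^{2} - 115 \left(2 - 3\right)\right) - 23 = \left(-3 + \left(-1\right)^{2} - -115\right) - 23 = \left(-3 + 1 + 115\right) - 23 = 113 - 23 = 90$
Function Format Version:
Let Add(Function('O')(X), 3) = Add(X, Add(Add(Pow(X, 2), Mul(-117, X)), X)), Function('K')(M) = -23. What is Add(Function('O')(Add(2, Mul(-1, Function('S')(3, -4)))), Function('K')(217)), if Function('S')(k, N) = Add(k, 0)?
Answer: 90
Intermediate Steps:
Function('S')(k, N) = k
Function('O')(X) = Add(-3, Pow(X, 2), Mul(-115, X)) (Function('O')(X) = Add(-3, Add(X, Add(Add(Pow(X, 2), Mul(-117, X)), X))) = Add(-3, Add(X, Add(Pow(X, 2), Mul(-116, X)))) = Add(-3, Add(Pow(X, 2), Mul(-115, X))) = Add(-3, Pow(X, 2), Mul(-115, X)))
Add(Function('O')(Add(2, Mul(-1, Function('S')(3, -4)))), Function('K')(217)) = Add(Add(-3, Pow(Add(2, Mul(-1, 3)), 2), Mul(-115, Add(2, Mul(-1, 3)))), -23) = Add(Add(-3, Pow(Add(2, -3), 2), Mul(-115, Add(2, -3))), -23) = Add(Add(-3, Pow(-1, 2), Mul(-115, -1)), -23) = Add(Add(-3, 1, 115), -23) = Add(113, -23) = 90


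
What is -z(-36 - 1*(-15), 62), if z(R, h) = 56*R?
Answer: 1176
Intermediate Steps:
-z(-36 - 1*(-15), 62) = -56*(-36 - 1*(-15)) = -56*(-36 + 15) = -56*(-21) = -1*(-1176) = 1176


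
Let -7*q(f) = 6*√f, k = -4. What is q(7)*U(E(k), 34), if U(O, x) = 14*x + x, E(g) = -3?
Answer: -3060*√7/7 ≈ -1156.6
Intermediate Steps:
U(O, x) = 15*x
q(f) = -6*√f/7
q(7)*U(E(k), 34) = (-6*√7/7)*(15*34) = -6*√7/7*510 = -3060*√7/7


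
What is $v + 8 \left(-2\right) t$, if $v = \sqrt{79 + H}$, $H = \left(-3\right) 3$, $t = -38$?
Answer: $608 + \sqrt{70} \approx 616.37$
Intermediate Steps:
$H = -9$
$v = \sqrt{70}$ ($v = \sqrt{79 - 9} = \sqrt{70} \approx 8.3666$)
$v + 8 \left(-2\right) t = \sqrt{70} + 8 \left(-2\right) \left(-38\right) = \sqrt{70} - -608 = \sqrt{70} + 608 = 608 + \sqrt{70}$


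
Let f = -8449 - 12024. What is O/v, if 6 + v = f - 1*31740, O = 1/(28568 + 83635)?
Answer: -1/5859128457 ≈ -1.7067e-10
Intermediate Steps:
f = -20473
O = 1/112203 ≈ 8.9124e-6
v = -52219 (v = -6 + (-20473 - 1*31740) = -6 + (-20473 - 31740) = -6 - 52213 = -52219)
O/v = (1/112203)/(-52219) = (1/112203)*(-1/52219) = -1/5859128457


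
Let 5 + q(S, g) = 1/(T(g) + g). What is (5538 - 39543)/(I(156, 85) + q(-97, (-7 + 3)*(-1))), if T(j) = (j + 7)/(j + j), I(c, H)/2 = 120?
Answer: -487405/3371 ≈ -144.59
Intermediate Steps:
I(c, H) = 240 (I(c, H) = 2*120 = 240)
T(j) = (7 + j)/(2*j) (T(j) = (7 + j)/((2*j)) = (7 + j)*(1/(2*j)) = (7 + j)/(2*j))
q(S, g) = -5 + 1/(g + (7 + g)/(2*g)) (q(S, g) = -5 + 1/((7 + g)/(2*g) + g) = -5 + 1/(g + (7 + g)/(2*g)))
(5538 - 39543)/(I(156, 85) + q(-97, (-7 + 3)*(-1))) = (5538 - 39543)/(240 + (-35 - 10*(-7 + 3)² - 3*(-7 + 3)*(-1))/(7 + (-7 + 3)*(-1) + 2*((-7 + 3)*(-1))²)) = -34005/(240 + (-35 - 10*(-4*(-1))² - (-12)*(-1))/(7 - 4*(-1) + 2*(-4*(-1))²)) = -34005/(240 + (-35 - 10*4² - 3*4)/(7 + 4 + 2*4²)) = -34005/(240 + (-35 - 10*16 - 12)/(7 + 4 + 2*16)) = -34005/(240 + (-35 - 160 - 12)/(7 + 4 + 32)) = -34005/(240 - 207/43) = -34005/10113/43 = -34005*43/10113 = -487405/3371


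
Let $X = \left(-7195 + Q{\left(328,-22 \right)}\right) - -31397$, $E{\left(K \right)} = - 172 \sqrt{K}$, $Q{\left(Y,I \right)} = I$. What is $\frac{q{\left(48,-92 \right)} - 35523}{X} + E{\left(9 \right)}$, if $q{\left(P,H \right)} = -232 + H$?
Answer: $- \frac{4170909}{8060} \approx -517.48$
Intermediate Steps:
$X = 24180$ ($X = \left(-7195 - 22\right) - -31397 = -7217 + 31397 = 24180$)
$\frac{q{\left(48,-92 \right)} - 35523}{X} + E{\left(9 \right)} = \frac{\left(-232 - 92\right) - 35523}{24180} - 172 \sqrt{9} = \left(-324 - 35523\right) \frac{1}{24180} - 516 = \left(-35847\right) \frac{1}{24180} - 516 = - \frac{11949}{8060} - 516 = - \frac{4170909}{8060}$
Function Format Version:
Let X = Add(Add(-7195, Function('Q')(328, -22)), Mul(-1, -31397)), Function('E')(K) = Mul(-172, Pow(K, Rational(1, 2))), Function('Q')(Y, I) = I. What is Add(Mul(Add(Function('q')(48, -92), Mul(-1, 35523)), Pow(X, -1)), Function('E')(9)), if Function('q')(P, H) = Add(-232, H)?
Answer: Rational(-4170909, 8060) ≈ -517.48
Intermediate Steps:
X = 24180 (X = Add(Add(-7195, -22), Mul(-1, -31397)) = Add(-7217, 31397) = 24180)
Add(Mul(Add(Function('q')(48, -92), Mul(-1, 35523)), Pow(X, -1)), Function('E')(9)) = Add(Mul(Add(Add(-232, -92), Mul(-1, 35523)), Pow(24180, -1)), Mul(-172, Pow(9, Rational(1, 2)))) = Add(Mul(Add(-324, -35523), Rational(1, 24180)), Mul(-172, 3)) = Add(Mul(-35847, Rational(1, 24180)), -516) = Add(Rational(-11949, 8060), -516) = Rational(-4170909, 8060)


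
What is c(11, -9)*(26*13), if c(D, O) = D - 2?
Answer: 3042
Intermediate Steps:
c(D, O) = -2 + D
c(11, -9)*(26*13) = (-2 + 11)*(26*13) = 9*338 = 3042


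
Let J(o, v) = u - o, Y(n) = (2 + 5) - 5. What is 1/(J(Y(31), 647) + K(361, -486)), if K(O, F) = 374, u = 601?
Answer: 1/973 ≈ 0.0010277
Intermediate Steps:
Y(n) = 2 (Y(n) = 7 - 5 = 2)
J(o, v) = 601 - o
1/(J(Y(31), 647) + K(361, -486)) = 1/((601 - 1*2) + 374) = 1/((601 - 2) + 374) = 1/(599 + 374) = 1/973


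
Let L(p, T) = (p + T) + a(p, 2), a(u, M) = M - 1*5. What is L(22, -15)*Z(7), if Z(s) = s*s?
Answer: 196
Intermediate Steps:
a(u, M) = -5 + M (a(u, M) = M - 5 = -5 + M)
L(p, T) = -3 + T + p (L(p, T) = (p + T) + (-5 + 2) = (T + p) - 3 = -3 + T + p)
Z(s) = s²
L(22, -15)*Z(7) = (-3 - 15 + 22)*7² = 4*49 = 196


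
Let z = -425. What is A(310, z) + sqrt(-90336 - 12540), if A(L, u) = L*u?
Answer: -131750 + 2*I*sqrt(25719) ≈ -1.3175e+5 + 320.74*I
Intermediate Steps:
A(310, z) + sqrt(-90336 - 12540) = 310*(-425) + sqrt(-90336 - 12540) = -131750 + sqrt(-102876) = -131750 + 2*I*sqrt(25719)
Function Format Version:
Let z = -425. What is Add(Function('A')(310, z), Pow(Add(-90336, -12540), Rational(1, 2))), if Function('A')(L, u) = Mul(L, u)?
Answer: Add(-131750, Mul(2, I, Pow(25719, Rational(1, 2)))) ≈ Add(-1.3175e+5, Mul(320.74, I))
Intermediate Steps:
Add(Function('A')(310, z), Pow(Add(-90336, -12540), Rational(1, 2))) = Add(Mul(310, -425), Pow(Add(-90336, -12540), Rational(1, 2))) = Add(-131750, Pow(-102876, Rational(1, 2))) = Add(-131750, Mul(2, I, Pow(25719, Rational(1, 2))))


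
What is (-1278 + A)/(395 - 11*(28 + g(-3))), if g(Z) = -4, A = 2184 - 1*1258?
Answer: -352/131 ≈ -2.6870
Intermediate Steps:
A = 926 (A = 2184 - 1258 = 926)
(-1278 + A)/(395 - 11*(28 + g(-3))) = (-1278 + 926)/(395 - 11*(28 - 4)) = -352/(395 - 11*24) = -352/(395 - 264) = -352/131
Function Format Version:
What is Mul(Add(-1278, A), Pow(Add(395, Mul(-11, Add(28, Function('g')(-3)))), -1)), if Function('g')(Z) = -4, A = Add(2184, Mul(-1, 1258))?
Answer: Rational(-352, 131) ≈ -2.6870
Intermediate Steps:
A = 926 (A = Add(2184, -1258) = 926)
Mul(Add(-1278, A), Pow(Add(395, Mul(-11, Add(28, Function('g')(-3)))), -1)) = Mul(Add(-1278, 926), Pow(Add(395, Mul(-11, Add(28, -4))), -1)) = Mul(-352, Pow(Add(395, Mul(-11, 24)), -1)) = Mul(-352, Pow(Add(395, -264), -1)) = Mul(-352, Pow(131, -1)) = Mul(-352, Rational(1, 131)) = Rational(-352, 131)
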